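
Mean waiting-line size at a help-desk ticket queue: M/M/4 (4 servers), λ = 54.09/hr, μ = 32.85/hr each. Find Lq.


a = λ/μ = 1.6466; ρ = a/4 = 0.4116
P₀ = 0.189869
Lq = P₀·a^c·ρ / (c!·(1−ρ)²) = 0.189869·7.35066·0.4116/(24·0.34616)
= 0.06915

Final: 0.06915


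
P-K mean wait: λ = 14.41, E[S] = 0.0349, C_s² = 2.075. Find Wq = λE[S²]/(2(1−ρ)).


ρ = λ·E[S] = 14.41·0.0349 = 0.5029
E[S²] = E[S]²(1+C_s²) = 0.0349²·(1+2.075) = 0.003745
Wq = λ·E[S²]/(2(1−ρ)) = 14.41·0.003745/(2·0.4971) = 0.05429 hr

Final: 0.05429 hr


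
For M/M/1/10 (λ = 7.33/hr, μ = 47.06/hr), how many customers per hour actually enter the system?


ρ = 0.1558; P_K = (1−ρ)ρ^10/(1−ρ^11) = 0.000000007096
λ_eff = λ(1 − P_K) = 7.33·(1 − 0.000000007096) = 7.33·1.000000 = 7.3300 /hr

Final: 7.3300 /hr


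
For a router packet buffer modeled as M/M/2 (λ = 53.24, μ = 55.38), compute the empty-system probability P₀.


a = λ/μ = 53.24/55.38 = 0.9614; ρ = a/c = 0.4807
Σ_{k=0}^{1} a^k/k! (terms k=0..1) = 1.00000 + 0.96136 = 1.96136
Tail: a^2/(2!(1−ρ)) = 0.92421/(2·0.5193) = 0.88982
P₀ = 1/(1.96136 + 0.88982) = 1/2.85118 = 0.350732

Final: 0.350732


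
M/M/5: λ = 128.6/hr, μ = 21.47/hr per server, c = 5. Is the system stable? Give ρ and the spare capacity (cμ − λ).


Total capacity cμ = 5·21.47 = 107.35/hr
ρ = λ/(cμ) = 128.6/107.35 = 1.1980
Stable ⇔ ρ < 1: NO
Spare capacity = cμ − λ = 107.35 − 128.6 = -21.25/hr

Final: ρ = 1.1980; unstable; margin = -21.25/hr


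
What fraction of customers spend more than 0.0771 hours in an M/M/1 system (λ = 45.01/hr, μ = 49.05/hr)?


W ~ Exponential(μ−λ) for M/M/1.
μ − λ = 49.05 − 45.01 = 4.0400
P(W > t) = e^{−(μ−λ)t} = e^{−0.3115} = 0.732359

Final: 0.732359


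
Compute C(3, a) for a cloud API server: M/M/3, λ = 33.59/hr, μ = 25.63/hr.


a = λ/μ = 1.3106; ρ = a/3 = 0.4369
P₀ = 0.260716 (from M/M/c formula)
C(c,a) = [a^c/(c!(1−ρ))]·P₀ = [2.25105/(6·0.5631)]·0.260716
= 0.66622·0.260716 = 0.173693

Final: 0.173693


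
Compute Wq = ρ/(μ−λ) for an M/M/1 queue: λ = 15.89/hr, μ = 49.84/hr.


ρ = 15.89/49.84 = 0.3188
Wq = ρ/(μ−λ) = 0.3188/(49.84 − 15.89) = 0.3188/33.95 = 0.009391 hr

Final: 0.009391 hr


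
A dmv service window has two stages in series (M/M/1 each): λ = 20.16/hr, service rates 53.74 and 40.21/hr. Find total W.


Each node sees arrival rate λ = 20.16/hr (tandem ⇒ throughput preserved).
W₁ = 1/(μ₁−λ) = 1/(53.74−20.16) = 0.02978 hr
W₂ = 1/(μ₂−λ) = 1/(40.21−20.16) = 0.04988 hr
W_total = W₁ + W₂ = 0.02978 + 0.04988 = 0.07965 hr

Final: 0.07965 hr


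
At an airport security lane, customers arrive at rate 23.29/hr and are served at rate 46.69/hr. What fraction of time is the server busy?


ρ = λ/μ = 23.29/46.69 = 0.4988

Final: 0.4988


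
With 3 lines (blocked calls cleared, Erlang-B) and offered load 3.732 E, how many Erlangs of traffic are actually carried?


B(3,3.732) = 0.425517 (Erlang-B)
Carried load = a(1 − B) = 3.732·(1 − 0.425517) = 3.732·0.574483 = 2.1440 E

Final: 2.1440 Erlangs


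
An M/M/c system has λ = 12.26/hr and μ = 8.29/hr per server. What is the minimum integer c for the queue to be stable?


Stability requires cμ > λ ⇔ c > λ/μ.
λ/μ = 12.26/8.29 = 1.4789
Minimum integer c = ⌊1.4789⌋ + 1 = 2
Check: 2·8.29 = 16.58 > 12.26, while 1·8.29 = 8.29 ≤ 12.26

Final: 2 servers


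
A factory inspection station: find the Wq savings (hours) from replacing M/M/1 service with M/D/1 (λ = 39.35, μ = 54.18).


ρ = 39.35/54.18 = 0.7263
Wq(M/M/1) = ρ/(μ−λ) = 0.7263/14.83 = 0.04897 hr
Wq(M/D/1) = ρ/(2(μ−λ)) = 0.02449 hr
Savings = 0.04897 − 0.02449 = 0.02449 hr

Final: 0.02449 hr


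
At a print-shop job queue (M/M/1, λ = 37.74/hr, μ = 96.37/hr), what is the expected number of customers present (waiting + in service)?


ρ = λ/μ = 37.74/96.37 = 0.3916
L = ρ/(1−ρ) = 0.3916/(1 − 0.3916) = 0.3916/0.6084 = 0.6437

Final: 0.6437


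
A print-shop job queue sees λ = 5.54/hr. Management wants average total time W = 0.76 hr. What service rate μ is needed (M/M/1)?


W = 1/(μ−λ) ⇒ μ − λ = 1/W = 1/0.76 = 1.3158
μ = λ + 1/W = 5.54 + 1.3158 = 6.8558 per hr

Final: 6.8558 /hr


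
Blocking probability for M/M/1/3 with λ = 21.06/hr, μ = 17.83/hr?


ρ = λ/μ = 21.06/17.83 = 1.1812
P_K = (1−ρ)ρ^K/(1−ρ^(K+1)) = (-0.1812·1.647863)/(1 − 1.946382)
= -0.298519/-0.946382 = 0.315432

Final: 0.315432


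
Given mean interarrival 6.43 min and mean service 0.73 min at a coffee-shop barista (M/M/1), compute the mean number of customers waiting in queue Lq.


λ = 60/6.43 = 9.3313 /hr
μ = 60/0.73 = 82.1918 /hr
ρ = λ/μ = 9.3313/82.1918 = 0.1135
Lq = ρ²/(1−ρ) = 0.01289/0.8865 = 0.01454

Final: 0.01454


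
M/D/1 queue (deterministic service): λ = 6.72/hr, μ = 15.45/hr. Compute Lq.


ρ = 6.72/15.45 = 0.4350
M/D/1: Lq = ρ²/(2(1−ρ)) = 0.1892/(2·0.5650) = 0.16740

Final: 0.16740


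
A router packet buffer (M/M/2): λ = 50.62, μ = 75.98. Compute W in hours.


a = 0.6662; ρ = 0.3331; P₀ = 0.500247
Lq = P₀·a^c·ρ/(c!(1−ρ)²) = 0.08316
Wq = Lq/λ = 0.08316/50.62 = 0.001643 hr
W = Wq + 1/μ = 0.001643 + 0.01316 = 0.01480 hr

Final: 0.01480 hr


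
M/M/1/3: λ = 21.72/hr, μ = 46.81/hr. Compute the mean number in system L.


ρ = 21.72/46.81 = 0.4640
L = ρ[1 − (K+1)ρ^K + Kρ^(K+1)] / [(1−ρ)(1−ρ^(K+1))]
Numerator: 0.4640·(1 − 4·0.099900 + 3·0.046354) = 0.343113
Denominator: (0.5360)·(0.953646) = 0.511151
L = 0.343113/0.511151 = 0.6713

Final: 0.6713


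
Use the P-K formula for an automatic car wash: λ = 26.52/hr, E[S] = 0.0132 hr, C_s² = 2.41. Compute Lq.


ρ = λ·E[S] = 26.52·0.0132 = 0.3501
Lq = ρ²(1+C_s²)/(2(1−ρ)) = 0.1225·(1+2.41)/(2·0.6499)
= 0.1225·3.4100/1.2999 = 0.32148

Final: 0.32148


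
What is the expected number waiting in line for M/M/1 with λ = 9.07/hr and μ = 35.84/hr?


ρ = 9.07/35.84 = 0.2531
Lq = ρ²/(1−ρ) = 0.06404/0.7469 = 0.08574

Final: 0.08574


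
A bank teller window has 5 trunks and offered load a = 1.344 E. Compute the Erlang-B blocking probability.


B(c,a) = (a^c/c!) / Σ_{k=0}^{c} a^k/k!
a^5/5! = 0.036544
Σ terms (k=0..5): 1.00000 + 1.34400 + 0.90317 + 0.40462 + 0.13595 + 0.03654 = 3.824283
B = 0.036544/3.824283 = 0.009556

Final: 0.009556


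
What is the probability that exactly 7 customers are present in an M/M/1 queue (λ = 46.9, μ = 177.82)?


ρ = 46.9/177.82 = 0.2637
P_n = (1−ρ)·ρ^n = (1 − 0.2637)·0.2637^7 = 0.7363·0.00008879 = 0.00006537

Final: 0.00006537


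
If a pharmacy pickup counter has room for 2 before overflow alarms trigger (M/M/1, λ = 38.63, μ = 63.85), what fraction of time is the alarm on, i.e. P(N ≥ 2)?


ρ = 38.63/63.85 = 0.6050
P(N ≥ n) = ρ^n = 0.6050^2 = 0.366039

Final: 0.366039


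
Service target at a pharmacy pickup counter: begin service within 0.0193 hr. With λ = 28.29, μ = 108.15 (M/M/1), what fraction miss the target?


ρ = 28.29/108.15 = 0.2616
P(Wq > t) = ρ·e^{−(μ−λ)t} = 0.2616·e^{−1.5413}
= 0.2616·0.214103 = 0.056005

Final: 0.056005


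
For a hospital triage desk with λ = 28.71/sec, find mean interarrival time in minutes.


Mean interarrival time = 1/λ = 1/28.71 second = 0.03483 second
In minutes: 0.03483 × 0.0166667 = 0.0005805 min

Final: 0.0005805 min


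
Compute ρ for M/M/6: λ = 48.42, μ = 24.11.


ρ = λ/(cμ) = 48.42/(6·24.11) = 48.42/144.66 = 0.3347

Final: 0.3347


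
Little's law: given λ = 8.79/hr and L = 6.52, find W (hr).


W = L/λ = 6.52/8.79 = 0.7418 hr

Final: 0.7418 hr


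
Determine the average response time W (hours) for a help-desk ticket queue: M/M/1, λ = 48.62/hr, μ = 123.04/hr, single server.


W = 1/(μ−λ) = 1/(123.04 − 48.62) = 1/74.42 = 0.01344 hr

Final: 0.01344 hr


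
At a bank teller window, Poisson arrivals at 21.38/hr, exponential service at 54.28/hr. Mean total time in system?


W = 1/(μ−λ) = 1/(54.28 − 21.38) = 1/32.90 = 0.03040 hr

Final: 0.03040 hr


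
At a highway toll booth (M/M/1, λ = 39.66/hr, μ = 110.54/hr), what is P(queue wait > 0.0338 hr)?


ρ = 39.66/110.54 = 0.3588
P(Wq > t) = ρ·e^{−(μ−λ)t} = 0.3588·e^{−2.3957}
= 0.3588·0.091105 = 0.032687

Final: 0.032687


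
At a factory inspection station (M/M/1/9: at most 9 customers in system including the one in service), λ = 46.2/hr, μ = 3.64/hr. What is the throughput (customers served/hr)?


ρ = 12.6923; P_K = (1−ρ)ρ^9/(1−ρ^10) = 0.921212
λ_eff = λ(1 − P_K) = 46.2·(1 − 0.921212) = 46.2·0.078788 = 3.6400 /hr

Final: 3.6400 /hr


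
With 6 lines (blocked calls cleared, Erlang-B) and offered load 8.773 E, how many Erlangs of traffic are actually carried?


B(6,8.773) = 0.429622 (Erlang-B)
Carried load = a(1 − B) = 8.773·(1 − 0.429622) = 8.773·0.570378 = 5.0039 E

Final: 5.0039 Erlangs


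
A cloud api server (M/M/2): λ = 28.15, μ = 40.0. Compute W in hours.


a = 0.7037; ρ = 0.3519; P₀ = 0.479427
Lq = P₀·a^c·ρ/(c!(1−ρ)²) = 0.09945
Wq = Lq/λ = 0.09945/28.15 = 0.003533 hr
W = Wq + 1/μ = 0.003533 + 0.02500 = 0.02853 hr

Final: 0.02853 hr


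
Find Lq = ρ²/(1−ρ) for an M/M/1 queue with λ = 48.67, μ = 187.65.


ρ = 48.67/187.65 = 0.2594
Lq = ρ²/(1−ρ) = 0.06727/0.7406 = 0.09083

Final: 0.09083


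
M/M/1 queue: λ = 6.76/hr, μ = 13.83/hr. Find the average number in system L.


ρ = λ/μ = 6.76/13.83 = 0.4888
L = ρ/(1−ρ) = 0.4888/(1 − 0.4888) = 0.4888/0.5112 = 0.9562

Final: 0.9562


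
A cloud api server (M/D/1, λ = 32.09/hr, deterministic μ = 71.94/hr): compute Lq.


ρ = 32.09/71.94 = 0.4461
M/D/1: Lq = ρ²/(2(1−ρ)) = 0.1990/(2·0.5539) = 0.17960

Final: 0.17960


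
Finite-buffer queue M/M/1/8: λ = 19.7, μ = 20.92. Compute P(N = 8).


ρ = λ/μ = 19.7/20.92 = 0.9417
P_K = (1−ρ)ρ^K/(1−ρ^(K+1)) = (0.05832·0.618353)/(1 − 0.582292)
= 0.036061/0.417708 = 0.086330

Final: 0.086330


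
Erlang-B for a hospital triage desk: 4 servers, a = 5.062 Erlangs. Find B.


B(c,a) = (a^c/c!) / Σ_{k=0}^{c} a^k/k!
a^4/4! = 27.357558
Σ terms (k=0..4): 1.00000 + 5.06200 + 12.81192 + 21.61798 + 27.35756 = 67.849463
B = 27.357558/67.849463 = 0.403210

Final: 0.403210


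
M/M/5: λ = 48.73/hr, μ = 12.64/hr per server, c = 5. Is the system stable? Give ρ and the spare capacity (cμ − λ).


Total capacity cμ = 5·12.64 = 63.20/hr
ρ = λ/(cμ) = 48.73/63.20 = 0.7710
Stable ⇔ ρ < 1: YES
Spare capacity = cμ − λ = 63.20 − 48.73 = 14.47/hr

Final: ρ = 0.7710; stable; margin = 14.47/hr


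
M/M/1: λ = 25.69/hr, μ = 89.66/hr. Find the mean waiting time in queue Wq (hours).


ρ = 25.69/89.66 = 0.2865
Wq = ρ/(μ−λ) = 0.2865/(89.66 − 25.69) = 0.2865/63.97 = 0.004479 hr

Final: 0.004479 hr


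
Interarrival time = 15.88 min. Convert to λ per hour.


λ = 1/(interarrival time) in consistent units.
1 hour = 60 min, so λ = 60/15.88 = 3.7783 per hour

Final: 3.7783 /hr


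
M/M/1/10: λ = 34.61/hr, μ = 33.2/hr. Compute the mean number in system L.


ρ = 34.61/33.2 = 1.0425
L = ρ[1 − (K+1)ρ^K + Kρ^(K+1)] / [(1−ρ)(1−ρ^(K+1))]
Numerator: 1.0425·(1 − 11·1.515776 + 10·1.580151) = 0.133407
Denominator: (-0.04247)·(-0.580151) = 0.024639
L = 0.133407/0.024639 = 5.4145

Final: 5.4145


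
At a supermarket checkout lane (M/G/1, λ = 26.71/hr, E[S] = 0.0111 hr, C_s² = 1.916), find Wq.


ρ = λ·E[S] = 26.71·0.0111 = 0.2965
E[S²] = E[S]²(1+C_s²) = 0.0111²·(1+1.916) = 0.0003593
Wq = λ·E[S²]/(2(1−ρ)) = 26.71·0.0003593/(2·0.7035) = 0.006820 hr

Final: 0.006820 hr


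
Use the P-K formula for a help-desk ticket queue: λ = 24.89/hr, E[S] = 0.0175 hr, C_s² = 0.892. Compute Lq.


ρ = λ·E[S] = 24.89·0.0175 = 0.4356
Lq = ρ²(1+C_s²)/(2(1−ρ)) = 0.1897·(1+0.892)/(2·0.5644)
= 0.1897·1.8920/1.1288 = 0.31799

Final: 0.31799


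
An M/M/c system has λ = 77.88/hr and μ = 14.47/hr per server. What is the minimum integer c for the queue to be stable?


Stability requires cμ > λ ⇔ c > λ/μ.
λ/μ = 77.88/14.47 = 5.3822
Minimum integer c = ⌊5.3822⌋ + 1 = 6
Check: 6·14.47 = 86.82 > 77.88, while 5·14.47 = 72.35 ≤ 77.88

Final: 6 servers


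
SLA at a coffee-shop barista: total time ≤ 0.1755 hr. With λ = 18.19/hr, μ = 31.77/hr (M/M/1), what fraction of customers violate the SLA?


W ~ Exponential(μ−λ) for M/M/1.
μ − λ = 31.77 − 18.19 = 13.5800
P(W > t) = e^{−(μ−λ)t} = e^{−2.3833} = 0.092247

Final: 0.092247


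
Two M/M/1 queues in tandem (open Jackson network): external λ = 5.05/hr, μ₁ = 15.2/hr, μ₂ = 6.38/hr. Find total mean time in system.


Each node sees arrival rate λ = 5.05/hr (tandem ⇒ throughput preserved).
W₁ = 1/(μ₁−λ) = 1/(15.2−5.05) = 0.09852 hr
W₂ = 1/(μ₂−λ) = 1/(6.38−5.05) = 0.75188 hr
W_total = W₁ + W₂ = 0.09852 + 0.75188 = 0.85040 hr

Final: 0.85040 hr


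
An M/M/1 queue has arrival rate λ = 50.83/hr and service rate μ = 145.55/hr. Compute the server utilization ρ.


ρ = λ/μ = 50.83/145.55 = 0.3492

Final: 0.3492


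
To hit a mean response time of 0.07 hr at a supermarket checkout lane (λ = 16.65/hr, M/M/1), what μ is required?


W = 1/(μ−λ) ⇒ μ − λ = 1/W = 1/0.07 = 14.2857
μ = λ + 1/W = 16.65 + 14.2857 = 30.9357 per hr

Final: 30.9357 /hr


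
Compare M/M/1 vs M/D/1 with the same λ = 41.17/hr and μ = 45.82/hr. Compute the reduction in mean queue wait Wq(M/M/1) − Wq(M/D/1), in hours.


ρ = 41.17/45.82 = 0.8985
Wq(M/M/1) = ρ/(μ−λ) = 0.8985/4.65 = 0.19323 hr
Wq(M/D/1) = ρ/(2(μ−λ)) = 0.09661 hr
Savings = 0.19323 − 0.09661 = 0.09661 hr

Final: 0.09661 hr


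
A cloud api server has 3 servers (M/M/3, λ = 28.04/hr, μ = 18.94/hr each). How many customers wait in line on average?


a = λ/μ = 1.4805; ρ = a/3 = 0.4935
P₀ = 0.215329
Lq = P₀·a^c·ρ / (c!·(1−ρ)²) = 0.215329·3.24485·0.4935/(6·0.25655)
= 0.22400

Final: 0.22400


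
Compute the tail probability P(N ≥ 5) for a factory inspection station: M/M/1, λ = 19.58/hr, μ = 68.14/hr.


ρ = 19.58/68.14 = 0.2873
P(N ≥ n) = ρ^n = 0.2873^5 = 0.001959

Final: 0.001959


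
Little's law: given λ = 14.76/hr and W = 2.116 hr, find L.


L = λW = 14.76·2.116 = 31.2322

Final: 31.2322


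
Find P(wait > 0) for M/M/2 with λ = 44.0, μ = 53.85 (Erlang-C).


a = λ/μ = 0.8171; ρ = a/2 = 0.4085
P₀ = 0.419908 (from M/M/c formula)
C(c,a) = [a^c/(c!(1−ρ))]·P₀ = [0.66763/(2·0.5915)]·0.419908
= 0.56439·0.419908 = 0.236992

Final: 0.236992


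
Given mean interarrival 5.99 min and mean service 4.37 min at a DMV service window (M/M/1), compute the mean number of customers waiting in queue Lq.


λ = 60/5.99 = 10.0167 /hr
μ = 60/4.37 = 13.7300 /hr
ρ = λ/μ = 10.0167/13.7300 = 0.7295
Lq = ρ²/(1−ρ) = 0.5322/0.2705 = 1.9680

Final: 1.9680


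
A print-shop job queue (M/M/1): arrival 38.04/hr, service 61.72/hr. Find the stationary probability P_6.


ρ = 38.04/61.72 = 0.6163
P_n = (1−ρ)·ρ^n = (1 − 0.6163)·0.6163^6 = 0.3837·0.054814 = 0.021030

Final: 0.021030


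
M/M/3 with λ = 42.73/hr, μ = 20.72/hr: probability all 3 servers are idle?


a = λ/μ = 42.73/20.72 = 2.0623; ρ = a/c = 0.6874
Σ_{k=0}^{2} a^k/k! (terms k=0..2) = 1.00000 + 2.06226 + 2.12646 = 5.18871
Tail: a^3/(3!(1−ρ)) = 8.77060/(6·0.3126) = 4.67645
P₀ = 1/(5.18871 + 4.67645) = 1/9.86517 = 0.101367

Final: 0.101367


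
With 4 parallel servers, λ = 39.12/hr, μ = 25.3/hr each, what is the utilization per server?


ρ = λ/(cμ) = 39.12/(4·25.3) = 39.12/101.20 = 0.3866

Final: 0.3866


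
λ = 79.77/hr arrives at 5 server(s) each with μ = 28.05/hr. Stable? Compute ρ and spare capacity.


Total capacity cμ = 5·28.05 = 140.25/hr
ρ = λ/(cμ) = 79.77/140.25 = 0.5688
Stable ⇔ ρ < 1: YES
Spare capacity = cμ − λ = 140.25 − 79.77 = 60.48/hr

Final: ρ = 0.5688; stable; margin = 60.48/hr


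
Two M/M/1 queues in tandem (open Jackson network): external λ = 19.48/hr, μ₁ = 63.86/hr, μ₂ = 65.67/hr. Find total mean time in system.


Each node sees arrival rate λ = 19.48/hr (tandem ⇒ throughput preserved).
W₁ = 1/(μ₁−λ) = 1/(63.86−19.48) = 0.02253 hr
W₂ = 1/(μ₂−λ) = 1/(65.67−19.48) = 0.02165 hr
W_total = W₁ + W₂ = 0.02253 + 0.02165 = 0.04418 hr

Final: 0.04418 hr


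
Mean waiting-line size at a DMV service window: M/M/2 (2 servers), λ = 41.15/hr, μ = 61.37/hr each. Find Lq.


a = λ/μ = 0.6705; ρ = a/2 = 0.3353
P₀ = 0.497834
Lq = P₀·a^c·ρ / (c!·(1−ρ)²) = 0.497834·0.44960·0.3353/(2·0.44188)
= 0.08491

Final: 0.08491


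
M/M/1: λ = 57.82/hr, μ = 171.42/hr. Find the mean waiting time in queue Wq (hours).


ρ = 57.82/171.42 = 0.3373
Wq = ρ/(μ−λ) = 0.3373/(171.42 − 57.82) = 0.3373/113.60 = 0.002969 hr

Final: 0.002969 hr


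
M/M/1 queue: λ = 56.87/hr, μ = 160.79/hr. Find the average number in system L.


ρ = λ/μ = 56.87/160.79 = 0.3537
L = ρ/(1−ρ) = 0.3537/(1 − 0.3537) = 0.3537/0.6463 = 0.5472

Final: 0.5472


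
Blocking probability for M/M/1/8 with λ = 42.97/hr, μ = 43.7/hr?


ρ = λ/μ = 42.97/43.7 = 0.9833
P_K = (1−ρ)ρ^K/(1−ρ^(K+1)) = (0.01670·0.873919)/(1 − 0.859321)
= 0.014599/0.140679 = 0.103773

Final: 0.103773


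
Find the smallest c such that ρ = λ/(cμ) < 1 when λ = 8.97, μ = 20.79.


Stability requires cμ > λ ⇔ c > λ/μ.
λ/μ = 8.97/20.79 = 0.4315
Minimum integer c = ⌊0.4315⌋ + 1 = 1
Check: 1·20.79 = 20.79 > 8.97, while 0·20.79 = 0.00 ≤ 8.97

Final: 1 servers


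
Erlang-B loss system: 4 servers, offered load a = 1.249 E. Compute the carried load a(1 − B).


B(4,1.249) = 0.029348 (Erlang-B)
Carried load = a(1 − B) = 1.249·(1 − 0.029348) = 1.249·0.970652 = 1.2123 E

Final: 1.2123 Erlangs


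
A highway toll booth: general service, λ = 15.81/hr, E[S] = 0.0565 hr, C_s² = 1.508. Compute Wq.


ρ = λ·E[S] = 15.81·0.0565 = 0.8933
E[S²] = E[S]²(1+C_s²) = 0.0565²·(1+1.508) = 0.008006
Wq = λ·E[S²]/(2(1−ρ)) = 15.81·0.008006/(2·0.1067) = 0.59295 hr

Final: 0.59295 hr


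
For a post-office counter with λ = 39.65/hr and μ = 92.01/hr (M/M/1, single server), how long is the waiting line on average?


ρ = 39.65/92.01 = 0.4309
Lq = ρ²/(1−ρ) = 0.1857/0.5691 = 0.3263

Final: 0.3263


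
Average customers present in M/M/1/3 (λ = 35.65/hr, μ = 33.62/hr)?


ρ = 35.65/33.62 = 1.0604
L = ρ[1 − (K+1)ρ^K + Kρ^(K+1)] / [(1−ρ)(1−ρ^(K+1))]
Numerator: 1.0604·(1 − 4·1.192300 + 3·1.264292) = 0.025106
Denominator: (-0.06038)·(-0.264292) = 0.015958
L = 0.025106/0.015958 = 1.5732

Final: 1.5732


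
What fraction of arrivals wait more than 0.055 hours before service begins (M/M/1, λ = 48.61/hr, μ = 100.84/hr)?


ρ = 48.61/100.84 = 0.4821
P(Wq > t) = ρ·e^{−(μ−λ)t} = 0.4821·e^{−2.8727}
= 0.4821·0.056549 = 0.027259

Final: 0.027259


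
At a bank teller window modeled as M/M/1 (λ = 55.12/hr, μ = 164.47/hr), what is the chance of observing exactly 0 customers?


ρ = 55.12/164.47 = 0.3351
P_n = (1−ρ)·ρ^n = (1 − 0.3351)·0.3351^0 = 0.6649·1.000000 = 0.664863

Final: 0.664863


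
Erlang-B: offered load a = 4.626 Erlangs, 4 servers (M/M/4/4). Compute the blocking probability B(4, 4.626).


B(c,a) = (a^c/c!) / Σ_{k=0}^{c} a^k/k!
a^4/4! = 19.081446
Σ terms (k=0..4): 1.00000 + 4.62600 + 10.69994 + 16.49930 + 19.08145 = 51.906688
B = 19.081446/51.906688 = 0.367611

Final: 0.367611


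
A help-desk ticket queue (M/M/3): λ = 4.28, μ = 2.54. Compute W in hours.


a = 1.6850; ρ = 0.5617; P₀ = 0.168806
Lq = P₀·a^c·ρ/(c!(1−ρ)²) = 0.39353
Wq = Lq/λ = 0.39353/4.28 = 0.09195 hr
W = Wq + 1/μ = 0.09195 + 0.39370 = 0.48565 hr

Final: 0.48565 hr


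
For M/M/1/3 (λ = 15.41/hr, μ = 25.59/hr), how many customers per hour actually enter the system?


ρ = 0.6022; P_K = (1−ρ)ρ^3/(1−ρ^4) = 0.100024
λ_eff = λ(1 − P_K) = 15.41·(1 − 0.100024) = 15.41·0.899976 = 13.8686 /hr

Final: 13.8686 /hr


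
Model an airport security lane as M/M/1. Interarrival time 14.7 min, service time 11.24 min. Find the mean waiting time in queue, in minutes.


λ = 60/14.7 = 4.0816 /hr
μ = 60/11.24 = 5.3381 /hr
ρ = λ/μ = 4.0816/5.3381 = 0.7646
Wq = ρ/(μ−λ) = 0.7646/(5.3381−4.0816) = 0.60856 hr
In minutes: 0.60856·60 = 36.514 min

Final: 36.514 min


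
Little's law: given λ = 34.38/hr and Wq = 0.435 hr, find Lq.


Lq = λWq = 34.38·0.435 = 14.9553

Final: 14.9553


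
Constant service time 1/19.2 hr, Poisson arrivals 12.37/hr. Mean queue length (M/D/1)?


ρ = 12.37/19.2 = 0.6443
M/D/1: Lq = ρ²/(2(1−ρ)) = 0.4151/(2·0.3557) = 0.58343

Final: 0.58343


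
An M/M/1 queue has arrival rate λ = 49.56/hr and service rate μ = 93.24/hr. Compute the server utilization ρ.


ρ = λ/μ = 49.56/93.24 = 0.5315

Final: 0.5315


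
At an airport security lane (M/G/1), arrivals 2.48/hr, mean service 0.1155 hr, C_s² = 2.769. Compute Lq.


ρ = λ·E[S] = 2.48·0.1155 = 0.2864
Lq = ρ²(1+C_s²)/(2(1−ρ)) = 0.08205·(1+2.769)/(2·0.7136)
= 0.08205·3.7690/1.4271 = 0.21669

Final: 0.21669


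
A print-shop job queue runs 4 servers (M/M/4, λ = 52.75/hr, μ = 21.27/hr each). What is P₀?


a = λ/μ = 52.75/21.27 = 2.4800; ρ = a/c = 0.6200
Σ_{k=0}^{3} a^k/k! (terms k=0..3) = 1.00000 + 2.48002 + 3.07525 + 2.54222 = 9.09749
Tail: a^4/(4!(1−ρ)) = 37.82857/(24·0.3800) = 4.14792
P₀ = 1/(9.09749 + 4.14792) = 1/13.24541 = 0.075498

Final: 0.075498


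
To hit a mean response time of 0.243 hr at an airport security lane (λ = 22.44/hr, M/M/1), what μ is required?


W = 1/(μ−λ) ⇒ μ − λ = 1/W = 1/0.243 = 4.1152
μ = λ + 1/W = 22.44 + 4.1152 = 26.5552 per hr

Final: 26.5552 /hr


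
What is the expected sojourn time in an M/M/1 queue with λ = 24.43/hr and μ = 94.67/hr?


W = 1/(μ−λ) = 1/(94.67 − 24.43) = 1/70.24 = 0.01424 hr

Final: 0.01424 hr


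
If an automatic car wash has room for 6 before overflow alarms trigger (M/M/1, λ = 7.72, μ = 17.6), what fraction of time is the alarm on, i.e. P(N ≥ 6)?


ρ = 7.72/17.6 = 0.4386
P(N ≥ n) = ρ^n = 0.4386^6 = 0.007122

Final: 0.007122


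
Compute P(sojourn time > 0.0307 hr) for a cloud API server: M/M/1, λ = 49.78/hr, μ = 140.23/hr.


W ~ Exponential(μ−λ) for M/M/1.
μ − λ = 140.23 − 49.78 = 90.4500
P(W > t) = e^{−(μ−λ)t} = e^{−2.7768} = 0.062236

Final: 0.062236


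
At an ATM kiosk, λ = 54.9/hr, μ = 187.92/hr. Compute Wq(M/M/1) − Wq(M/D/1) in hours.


ρ = 54.9/187.92 = 0.2921
Wq(M/M/1) = ρ/(μ−λ) = 0.2921/133.02 = 0.002196 hr
Wq(M/D/1) = ρ/(2(μ−λ)) = 0.001098 hr
Savings = 0.002196 − 0.001098 = 0.001098 hr

Final: 0.001098 hr


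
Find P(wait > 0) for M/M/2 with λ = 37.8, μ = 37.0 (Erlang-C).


a = λ/μ = 1.0216; ρ = a/2 = 0.5108
P₀ = 0.323792 (from M/M/c formula)
C(c,a) = [a^c/(c!(1−ρ))]·P₀ = [1.04371/(2·0.4892)]·0.323792
= 1.06678·0.323792 = 0.345414

Final: 0.345414


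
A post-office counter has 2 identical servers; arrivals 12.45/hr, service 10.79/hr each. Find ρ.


ρ = λ/(cμ) = 12.45/(2·10.79) = 12.45/21.58 = 0.5769

Final: 0.5769


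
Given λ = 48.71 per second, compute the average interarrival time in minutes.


Mean interarrival time = 1/λ = 1/48.71 second = 0.02053 second
In minutes: 0.02053 × 0.0166667 = 0.0003422 min

Final: 0.0003422 min


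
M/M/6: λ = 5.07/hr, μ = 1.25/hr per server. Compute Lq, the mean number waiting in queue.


a = λ/μ = 4.0560; ρ = a/6 = 0.6760
P₀ = 0.015646
Lq = P₀·a^c·ρ / (c!·(1−ρ)²) = 0.015646·4452.33340·0.6760/(720·0.10498)
= 0.62305

Final: 0.62305


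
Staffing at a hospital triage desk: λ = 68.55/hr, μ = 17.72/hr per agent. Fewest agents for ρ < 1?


Stability requires cμ > λ ⇔ c > λ/μ.
λ/μ = 68.55/17.72 = 3.8685
Minimum integer c = ⌊3.8685⌋ + 1 = 4
Check: 4·17.72 = 70.88 > 68.55, while 3·17.72 = 53.16 ≤ 68.55

Final: 4 servers


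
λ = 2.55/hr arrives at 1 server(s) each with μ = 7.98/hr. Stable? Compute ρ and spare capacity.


Total capacity cμ = 1·7.98 = 7.98/hr
ρ = λ/(cμ) = 2.55/7.98 = 0.3195
Stable ⇔ ρ < 1: YES
Spare capacity = cμ − λ = 7.98 − 2.55 = 5.43/hr

Final: ρ = 0.3195; stable; margin = 5.43/hr


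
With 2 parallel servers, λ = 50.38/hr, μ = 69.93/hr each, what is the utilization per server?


ρ = λ/(cμ) = 50.38/(2·69.93) = 50.38/139.86 = 0.3602

Final: 0.3602


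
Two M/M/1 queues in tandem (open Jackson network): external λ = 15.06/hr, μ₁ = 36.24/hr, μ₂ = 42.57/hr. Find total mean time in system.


Each node sees arrival rate λ = 15.06/hr (tandem ⇒ throughput preserved).
W₁ = 1/(μ₁−λ) = 1/(36.24−15.06) = 0.04721 hr
W₂ = 1/(μ₂−λ) = 1/(42.57−15.06) = 0.03635 hr
W_total = W₁ + W₂ = 0.04721 + 0.03635 = 0.08356 hr

Final: 0.08356 hr


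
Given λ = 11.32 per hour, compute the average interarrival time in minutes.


Mean interarrival time = 1/λ = 1/11.32 hour = 0.08834 hour
In minutes: 0.08834 × 60 = 5.3004 min

Final: 5.3004 min


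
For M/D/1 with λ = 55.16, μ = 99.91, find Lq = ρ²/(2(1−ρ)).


ρ = 55.16/99.91 = 0.5521
M/D/1: Lq = ρ²/(2(1−ρ)) = 0.3048/(2·0.4479) = 0.34026

Final: 0.34026


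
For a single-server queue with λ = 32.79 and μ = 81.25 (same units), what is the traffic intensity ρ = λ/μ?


ρ = λ/μ = 32.79/81.25 = 0.4036

Final: 0.4036


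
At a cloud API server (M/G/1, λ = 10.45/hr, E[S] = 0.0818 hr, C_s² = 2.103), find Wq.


ρ = λ·E[S] = 10.45·0.0818 = 0.8548
E[S²] = E[S]²(1+C_s²) = 0.0818²·(1+2.103) = 0.020763
Wq = λ·E[S²]/(2(1−ρ)) = 10.45·0.020763/(2·0.1452) = 0.74720 hr

Final: 0.74720 hr


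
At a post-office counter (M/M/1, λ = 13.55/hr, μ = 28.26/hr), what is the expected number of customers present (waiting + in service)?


ρ = λ/μ = 13.55/28.26 = 0.4795
L = ρ/(1−ρ) = 0.4795/(1 − 0.4795) = 0.4795/0.5205 = 0.9211

Final: 0.9211


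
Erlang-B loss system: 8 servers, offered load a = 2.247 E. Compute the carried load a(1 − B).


B(8,2.247) = 0.001705 (Erlang-B)
Carried load = a(1 − B) = 2.247·(1 − 0.001705) = 2.247·0.998295 = 2.2432 E

Final: 2.2432 Erlangs


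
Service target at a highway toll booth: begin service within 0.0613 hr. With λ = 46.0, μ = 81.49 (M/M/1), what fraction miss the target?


ρ = 46.0/81.49 = 0.5645
P(Wq > t) = ρ·e^{−(μ−λ)t} = 0.5645·e^{−2.1755}
= 0.5645·0.113547 = 0.064096

Final: 0.064096


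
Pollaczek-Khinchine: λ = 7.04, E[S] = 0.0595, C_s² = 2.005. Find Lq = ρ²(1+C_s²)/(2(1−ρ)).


ρ = λ·E[S] = 7.04·0.0595 = 0.4189
Lq = ρ²(1+C_s²)/(2(1−ρ)) = 0.1755·(1+2.005)/(2·0.5811)
= 0.1755·3.0050/1.1622 = 0.45366

Final: 0.45366


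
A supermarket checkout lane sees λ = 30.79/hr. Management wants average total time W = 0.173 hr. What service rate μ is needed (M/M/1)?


W = 1/(μ−λ) ⇒ μ − λ = 1/W = 1/0.173 = 5.7803
μ = λ + 1/W = 30.79 + 5.7803 = 36.5703 per hr

Final: 36.5703 /hr


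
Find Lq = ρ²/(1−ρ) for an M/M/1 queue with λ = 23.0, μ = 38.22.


ρ = 23.0/38.22 = 0.6018
Lq = ρ²/(1−ρ) = 0.3621/0.3982 = 0.9094

Final: 0.9094


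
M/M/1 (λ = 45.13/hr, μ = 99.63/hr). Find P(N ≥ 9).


ρ = 45.13/99.63 = 0.4530
P(N ≥ n) = ρ^n = 0.4530^9 = 0.0008029

Final: 0.0008029


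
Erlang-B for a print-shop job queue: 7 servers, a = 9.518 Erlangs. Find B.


B(c,a) = (a^c/c!) / Σ_{k=0}^{c} a^k/k!
a^7/7! = 1404.071961
Σ terms (k=0..7): 1.00000 + 9.51800 + 45.29616 + 143.70962 + 341.95705 + 650.94944 + 1032.62279 + 1404.07196 = 3629.125025
B = 1404.071961/3629.125025 = 0.386890

Final: 0.386890


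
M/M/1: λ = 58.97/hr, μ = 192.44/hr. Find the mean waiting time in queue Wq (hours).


ρ = 58.97/192.44 = 0.3064
Wq = ρ/(μ−λ) = 0.3064/(192.44 − 58.97) = 0.3064/133.47 = 0.002296 hr

Final: 0.002296 hr


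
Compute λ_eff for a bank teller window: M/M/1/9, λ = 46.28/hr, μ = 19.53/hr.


ρ = 2.3697; P_K = (1−ρ)ρ^9/(1−ρ^10) = 0.578107
λ_eff = λ(1 − P_K) = 46.28·(1 − 0.578107) = 46.28·0.421893 = 19.5252 /hr

Final: 19.5252 /hr


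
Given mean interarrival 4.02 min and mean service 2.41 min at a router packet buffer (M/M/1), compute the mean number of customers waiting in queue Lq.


λ = 60/4.02 = 14.9254 /hr
μ = 60/2.41 = 24.8963 /hr
ρ = λ/μ = 14.9254/24.8963 = 0.5995
Lq = ρ²/(1−ρ) = 0.3594/0.4005 = 0.8974

Final: 0.8974


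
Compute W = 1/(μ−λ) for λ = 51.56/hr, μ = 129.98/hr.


W = 1/(μ−λ) = 1/(129.98 − 51.56) = 1/78.42 = 0.01275 hr

Final: 0.01275 hr


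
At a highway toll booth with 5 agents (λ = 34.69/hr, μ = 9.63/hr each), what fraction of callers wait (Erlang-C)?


a = λ/μ = 3.6023; ρ = a/5 = 0.7205
P₀ = 0.022738 (from M/M/c formula)
C(c,a) = [a^c/(c!(1−ρ))]·P₀ = [606.58276/(120·0.2795)]·0.022738
= 18.08257·0.022738 = 0.411154

Final: 0.411154


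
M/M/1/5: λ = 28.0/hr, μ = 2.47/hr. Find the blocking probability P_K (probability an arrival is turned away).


ρ = λ/μ = 28.0/2.47 = 11.3360
P_K = (1−ρ)ρ^K/(1−ρ^(K+1)) = (-10.3360·187199.804311)/(1 − 2122103.044818)
= -1934903.240508/-2122102.044818 = 0.911786

Final: 0.911786


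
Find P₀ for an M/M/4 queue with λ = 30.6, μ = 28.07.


a = λ/μ = 30.6/28.07 = 1.0901; ρ = a/c = 0.2725
Σ_{k=0}^{3} a^k/k! (terms k=0..3) = 1.00000 + 1.09013 + 0.59419 + 0.21592 = 2.90024
Tail: a^4/(4!(1−ρ)) = 1.41226/(24·0.7275) = 0.08089
P₀ = 1/(2.90024 + 0.08089) = 1/2.98113 = 0.335443

Final: 0.335443


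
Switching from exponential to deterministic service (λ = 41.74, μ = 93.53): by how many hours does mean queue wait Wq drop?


ρ = 41.74/93.53 = 0.4463
Wq(M/M/1) = ρ/(μ−λ) = 0.4463/51.79 = 0.008617 hr
Wq(M/D/1) = ρ/(2(μ−λ)) = 0.004308 hr
Savings = 0.008617 − 0.004308 = 0.004308 hr

Final: 0.004308 hr


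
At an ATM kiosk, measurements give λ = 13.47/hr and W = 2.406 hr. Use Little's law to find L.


L = λW = 13.47·2.406 = 32.4088

Final: 32.4088


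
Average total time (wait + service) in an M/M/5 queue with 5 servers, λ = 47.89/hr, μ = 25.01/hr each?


a = 1.9148; ρ = 0.3830; P₀ = 0.146496
Lq = P₀·a^c·ρ/(c!(1−ρ)²) = 0.03161
Wq = Lq/λ = 0.03161/47.89 = 0.0006601 hr
W = Wq + 1/μ = 0.0006601 + 0.03998 = 0.04064 hr

Final: 0.04064 hr


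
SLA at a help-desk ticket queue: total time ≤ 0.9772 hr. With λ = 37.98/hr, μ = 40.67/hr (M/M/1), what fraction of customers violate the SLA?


W ~ Exponential(μ−λ) for M/M/1.
μ − λ = 40.67 − 37.98 = 2.6900
P(W > t) = e^{−(μ−λ)t} = e^{−2.6287} = 0.072175

Final: 0.072175


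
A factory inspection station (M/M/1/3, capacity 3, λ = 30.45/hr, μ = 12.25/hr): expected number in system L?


ρ = 30.45/12.25 = 2.4857
L = ρ[1 − (K+1)ρ^K + Kρ^(K+1)] / [(1−ρ)(1−ρ^(K+1))]
Numerator: 2.4857·(1 − 4·15.358671 + 3·38.177267) = 134.469980
Denominator: (-1.4857)·(-37.177267) = 55.234796
L = 134.469980/55.234796 = 2.4345

Final: 2.4345


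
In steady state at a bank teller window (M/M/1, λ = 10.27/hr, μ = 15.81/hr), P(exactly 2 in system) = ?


ρ = 10.27/15.81 = 0.6496
P_n = (1−ρ)·ρ^n = (1 − 0.6496)·0.6496^2 = 0.3504·0.421966 = 0.147861

Final: 0.147861


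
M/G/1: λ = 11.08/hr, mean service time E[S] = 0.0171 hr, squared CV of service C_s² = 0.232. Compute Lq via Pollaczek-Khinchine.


ρ = λ·E[S] = 11.08·0.0171 = 0.1895
Lq = ρ²(1+C_s²)/(2(1−ρ)) = 0.03590·(1+0.232)/(2·0.8105)
= 0.03590·1.2320/1.6211 = 0.02728

Final: 0.02728


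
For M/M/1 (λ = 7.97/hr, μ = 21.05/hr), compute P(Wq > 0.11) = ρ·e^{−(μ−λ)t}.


ρ = 7.97/21.05 = 0.3786
P(Wq > t) = ρ·e^{−(μ−λ)t} = 0.3786·e^{−1.4388}
= 0.3786·0.237212 = 0.089814

Final: 0.089814


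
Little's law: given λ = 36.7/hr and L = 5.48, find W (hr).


W = L/λ = 5.48/36.7 = 0.1493 hr

Final: 0.1493 hr


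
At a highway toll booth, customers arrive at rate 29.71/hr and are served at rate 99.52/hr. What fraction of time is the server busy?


ρ = λ/μ = 29.71/99.52 = 0.2985

Final: 0.2985


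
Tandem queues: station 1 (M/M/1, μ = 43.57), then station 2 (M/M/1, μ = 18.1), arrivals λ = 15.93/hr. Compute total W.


Each node sees arrival rate λ = 15.93/hr (tandem ⇒ throughput preserved).
W₁ = 1/(μ₁−λ) = 1/(43.57−15.93) = 0.03618 hr
W₂ = 1/(μ₂−λ) = 1/(18.1−15.93) = 0.46083 hr
W_total = W₁ + W₂ = 0.03618 + 0.46083 = 0.49701 hr

Final: 0.49701 hr


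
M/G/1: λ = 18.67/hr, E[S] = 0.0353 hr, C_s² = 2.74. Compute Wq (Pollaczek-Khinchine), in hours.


ρ = λ·E[S] = 18.67·0.0353 = 0.6591
E[S²] = E[S]²(1+C_s²) = 0.0353²·(1+2.74) = 0.004660
Wq = λ·E[S²]/(2(1−ρ)) = 18.67·0.004660/(2·0.3409) = 0.12760 hr

Final: 0.12760 hr


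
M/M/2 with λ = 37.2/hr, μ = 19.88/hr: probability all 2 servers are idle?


a = λ/μ = 37.2/19.88 = 1.8712; ρ = a/c = 0.9356
Σ_{k=0}^{1} a^k/k! (terms k=0..1) = 1.00000 + 1.87123 = 2.87123
Tail: a^2/(2!(1−ρ)) = 3.50149/(2·0.06439) = 27.19127
P₀ = 1/(2.87123 + 27.19127) = 1/30.06250 = 0.033264

Final: 0.033264


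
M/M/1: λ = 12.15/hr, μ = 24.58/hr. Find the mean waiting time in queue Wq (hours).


ρ = 12.15/24.58 = 0.4943
Wq = ρ/(μ−λ) = 0.4943/(24.58 − 12.15) = 0.4943/12.43 = 0.03977 hr

Final: 0.03977 hr


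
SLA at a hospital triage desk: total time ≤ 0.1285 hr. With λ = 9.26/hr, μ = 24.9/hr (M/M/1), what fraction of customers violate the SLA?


W ~ Exponential(μ−λ) for M/M/1.
μ − λ = 24.9 − 9.26 = 15.6400
P(W > t) = e^{−(μ−λ)t} = e^{−2.0097} = 0.134024

Final: 0.134024


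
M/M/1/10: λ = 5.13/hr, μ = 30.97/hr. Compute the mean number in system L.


ρ = 5.13/30.97 = 0.1656
L = ρ[1 − (K+1)ρ^K + Kρ^(K+1)] / [(1−ρ)(1−ρ^(K+1))]
Numerator: 0.1656·(1 − 11·0.00000001555 + 10·0.000000002576) = 0.165644
Denominator: (0.8344)·(1.000000) = 0.834356
L = 0.165644/0.834356 = 0.1985

Final: 0.1985


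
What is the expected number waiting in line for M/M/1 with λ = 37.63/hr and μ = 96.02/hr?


ρ = 37.63/96.02 = 0.3919
Lq = ρ²/(1−ρ) = 0.1536/0.6081 = 0.2526

Final: 0.2526


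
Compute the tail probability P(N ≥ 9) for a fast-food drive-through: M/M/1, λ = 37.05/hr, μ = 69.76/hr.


ρ = 37.05/69.76 = 0.5311
P(N ≥ n) = ρ^n = 0.5311^9 = 0.003362

Final: 0.003362


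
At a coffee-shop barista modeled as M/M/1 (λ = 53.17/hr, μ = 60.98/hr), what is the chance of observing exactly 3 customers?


ρ = 53.17/60.98 = 0.8719
P_n = (1−ρ)·ρ^n = (1 − 0.8719)·0.8719^3 = 0.1281·0.662884 = 0.084899

Final: 0.084899


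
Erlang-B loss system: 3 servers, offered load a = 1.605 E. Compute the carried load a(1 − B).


B(3,1.605) = 0.150387 (Erlang-B)
Carried load = a(1 − B) = 1.605·(1 − 0.150387) = 1.605·0.849613 = 1.3636 E

Final: 1.3636 Erlangs


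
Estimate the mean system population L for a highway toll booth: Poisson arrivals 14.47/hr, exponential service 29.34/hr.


ρ = λ/μ = 14.47/29.34 = 0.4932
L = ρ/(1−ρ) = 0.4932/(1 − 0.4932) = 0.4932/0.5068 = 0.9731

Final: 0.9731


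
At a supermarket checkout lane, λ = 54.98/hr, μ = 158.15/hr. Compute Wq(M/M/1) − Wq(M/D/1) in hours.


ρ = 54.98/158.15 = 0.3476
Wq(M/M/1) = ρ/(μ−λ) = 0.3476/103.17 = 0.003370 hr
Wq(M/D/1) = ρ/(2(μ−λ)) = 0.001685 hr
Savings = 0.003370 − 0.001685 = 0.001685 hr

Final: 0.001685 hr


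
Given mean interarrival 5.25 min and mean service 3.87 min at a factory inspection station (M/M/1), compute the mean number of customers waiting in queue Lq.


λ = 60/5.25 = 11.4286 /hr
μ = 60/3.87 = 15.5039 /hr
ρ = λ/μ = 11.4286/15.5039 = 0.7371
Lq = ρ²/(1−ρ) = 0.5434/0.2629 = 2.0672

Final: 2.0672


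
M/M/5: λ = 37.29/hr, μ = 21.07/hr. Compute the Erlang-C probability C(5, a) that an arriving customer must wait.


a = λ/μ = 1.7698; ρ = a/5 = 0.3540
P₀ = 0.169704 (from M/M/c formula)
C(c,a) = [a^c/(c!(1−ρ))]·P₀ = [17.36358/(120·0.6460)]·0.169704
= 0.22398·0.169704 = 0.038010

Final: 0.038010


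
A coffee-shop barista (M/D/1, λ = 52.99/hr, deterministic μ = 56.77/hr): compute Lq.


ρ = 52.99/56.77 = 0.9334
M/D/1: Lq = ρ²/(2(1−ρ)) = 0.8713/(2·0.06658) = 6.54255

Final: 6.54255


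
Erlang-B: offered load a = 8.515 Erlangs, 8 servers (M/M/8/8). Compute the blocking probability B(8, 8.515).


B(c,a) = (a^c/c!) / Σ_{k=0}^{c} a^k/k!
a^8/8! = 685.419877
Σ terms (k=0..8): 1.00000 + 8.51500 + 36.25261 + 102.89700 + 219.04199 + 373.02850 + 529.38961 + 643.96465 + 685.41988 = 2599.509243
B = 685.419877/2599.509243 = 0.263673

Final: 0.263673


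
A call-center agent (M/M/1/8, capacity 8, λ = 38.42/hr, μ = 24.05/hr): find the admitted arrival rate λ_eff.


ρ = 1.5975; P_K = (1−ρ)ρ^8/(1−ρ^9) = 0.379626
λ_eff = λ(1 − P_K) = 38.42·(1 − 0.379626) = 38.42·0.620374 = 23.8348 /hr

Final: 23.8348 /hr


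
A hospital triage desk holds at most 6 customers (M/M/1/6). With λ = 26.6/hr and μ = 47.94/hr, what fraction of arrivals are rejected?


ρ = λ/μ = 26.6/47.94 = 0.5549
P_K = (1−ρ)ρ^K/(1−ρ^(K+1)) = (0.4451·0.029181)/(1 − 0.016191)
= 0.012990/0.983809 = 0.013203

Final: 0.013203


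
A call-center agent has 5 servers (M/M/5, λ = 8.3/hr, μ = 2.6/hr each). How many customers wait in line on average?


a = λ/μ = 3.1923; ρ = a/5 = 0.6385
P₀ = 0.037483
Lq = P₀·a^c·ρ / (c!·(1−ρ)²) = 0.037483·331.53068·0.6385/(120·0.13071)
= 0.50583

Final: 0.50583


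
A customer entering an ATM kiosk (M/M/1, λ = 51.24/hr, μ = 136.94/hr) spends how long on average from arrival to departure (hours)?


W = 1/(μ−λ) = 1/(136.94 − 51.24) = 1/85.70 = 0.01167 hr

Final: 0.01167 hr


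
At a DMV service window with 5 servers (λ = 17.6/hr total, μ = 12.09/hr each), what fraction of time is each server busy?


ρ = λ/(cμ) = 17.6/(5·12.09) = 17.6/60.45 = 0.2911

Final: 0.2911


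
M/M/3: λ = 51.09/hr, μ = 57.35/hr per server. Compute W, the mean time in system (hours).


a = 0.8908; ρ = 0.2969; P₀ = 0.407291
Lq = P₀·a^c·ρ/(c!(1−ρ)²) = 0.02883
Wq = Lq/λ = 0.02883/51.09 = 0.0005643 hr
W = Wq + 1/μ = 0.0005643 + 0.01744 = 0.01800 hr

Final: 0.01800 hr


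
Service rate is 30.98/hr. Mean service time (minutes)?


Mean service time = 1/μ = 1/30.98 hour = 0.03228 hour
In minutes: 0.03228 × 60 = 1.9367 min

Final: 1.9367 min


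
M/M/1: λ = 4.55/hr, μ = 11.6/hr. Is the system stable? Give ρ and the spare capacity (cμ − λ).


Total capacity cμ = 1·11.6 = 11.60/hr
ρ = λ/(cμ) = 4.55/11.60 = 0.3922
Stable ⇔ ρ < 1: YES
Spare capacity = cμ − λ = 11.60 − 4.55 = 7.05/hr

Final: ρ = 0.3922; stable; margin = 7.05/hr


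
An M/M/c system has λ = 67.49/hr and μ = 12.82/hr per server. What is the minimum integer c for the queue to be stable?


Stability requires cμ > λ ⇔ c > λ/μ.
λ/μ = 67.49/12.82 = 5.2644
Minimum integer c = ⌊5.2644⌋ + 1 = 6
Check: 6·12.82 = 76.92 > 67.49, while 5·12.82 = 64.10 ≤ 67.49

Final: 6 servers


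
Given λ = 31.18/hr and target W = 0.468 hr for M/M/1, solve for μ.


W = 1/(μ−λ) ⇒ μ − λ = 1/W = 1/0.468 = 2.1368
μ = λ + 1/W = 31.18 + 2.1368 = 33.3168 per hr

Final: 33.3168 /hr


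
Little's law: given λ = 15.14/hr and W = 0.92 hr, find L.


L = λW = 15.14·0.92 = 13.9288

Final: 13.9288


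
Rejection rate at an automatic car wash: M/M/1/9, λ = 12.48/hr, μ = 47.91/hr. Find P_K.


ρ = λ/μ = 12.48/47.91 = 0.2605
P_K = (1−ρ)ρ^K/(1−ρ^(K+1)) = (0.7395·0.000005522)/(1 − 0.000001438)
= 0.000004084/0.999999 = 0.000004084

Final: 0.000004084
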